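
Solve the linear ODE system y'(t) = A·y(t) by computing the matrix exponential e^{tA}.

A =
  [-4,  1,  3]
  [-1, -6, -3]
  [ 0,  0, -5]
e^{tA} =
  [t*exp(-5*t) + exp(-5*t), t*exp(-5*t), 3*t*exp(-5*t)]
  [-t*exp(-5*t), -t*exp(-5*t) + exp(-5*t), -3*t*exp(-5*t)]
  [0, 0, exp(-5*t)]

Strategy: write A = P · J · P⁻¹ where J is a Jordan canonical form, so e^{tA} = P · e^{tJ} · P⁻¹, and e^{tJ} can be computed block-by-block.

A has Jordan form
J =
  [-5,  1,  0]
  [ 0, -5,  0]
  [ 0,  0, -5]
(up to reordering of blocks).

Per-block formulas:
  For a 2×2 Jordan block J_2(-5): exp(t · J_2(-5)) = e^(-5t)·(I + t·N), where N is the 2×2 nilpotent shift.
  For a 1×1 block at λ = -5: exp(t · [-5]) = [e^(-5t)].

After assembling e^{tJ} and conjugating by P, we get:

e^{tA} =
  [t*exp(-5*t) + exp(-5*t), t*exp(-5*t), 3*t*exp(-5*t)]
  [-t*exp(-5*t), -t*exp(-5*t) + exp(-5*t), -3*t*exp(-5*t)]
  [0, 0, exp(-5*t)]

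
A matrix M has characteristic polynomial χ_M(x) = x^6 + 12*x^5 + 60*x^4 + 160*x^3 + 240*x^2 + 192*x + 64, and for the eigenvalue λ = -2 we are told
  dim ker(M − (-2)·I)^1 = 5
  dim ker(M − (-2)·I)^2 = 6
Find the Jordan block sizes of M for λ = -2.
Block sizes for λ = -2: [2, 1, 1, 1, 1]

From the dimensions of kernels of powers, the number of Jordan blocks of size at least j is d_j − d_{j−1} where d_j = dim ker(N^j) (with d_0 = 0). Computing the differences gives [5, 1].
The number of blocks of size exactly k is (#blocks of size ≥ k) − (#blocks of size ≥ k + 1), so the partition is: 4 block(s) of size 1, 1 block(s) of size 2.
In nonincreasing order the block sizes are [2, 1, 1, 1, 1].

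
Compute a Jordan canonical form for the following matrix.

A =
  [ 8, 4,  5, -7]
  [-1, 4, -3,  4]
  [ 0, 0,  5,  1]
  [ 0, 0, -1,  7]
J_2(6) ⊕ J_2(6)

The characteristic polynomial is
  det(x·I − A) = x^4 - 24*x^3 + 216*x^2 - 864*x + 1296 = (x - 6)^4

Eigenvalues and multiplicities (the geometric multiplicity of λ is n − rank(A − λI), which equals the number of Jordan blocks for λ):
  λ = 6: algebraic multiplicity = 4, geometric multiplicity = 2

Determining the block sizes for each eigenvalue:
  λ = 6: with am = 4 and gm = 2, the partition is not yet determined (e.g. several partitions of 4 into 2 parts exist). Let N = A − (6)·I. Computing rank(N^1) = 2, rank(N^2) = 0; the number of blocks of size ≥ j is rank(N^{j−1}) − rank(N^j), giving [2, 2]. So we have 2 block(s) of size 2 → block sizes [2, 2]

Assembling the blocks gives a Jordan form
J =
  [6, 1, 0, 0]
  [0, 6, 0, 0]
  [0, 0, 6, 1]
  [0, 0, 0, 6]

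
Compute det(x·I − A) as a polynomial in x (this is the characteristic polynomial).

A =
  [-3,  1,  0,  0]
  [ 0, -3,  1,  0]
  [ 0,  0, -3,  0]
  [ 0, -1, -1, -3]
x^4 + 12*x^3 + 54*x^2 + 108*x + 81

Expanding det(x·I − A) (e.g. by cofactor expansion or by noting that A is similar to its Jordan form J, which has the same characteristic polynomial as A) gives
  χ_A(x) = x^4 + 12*x^3 + 54*x^2 + 108*x + 81
which factors as (x + 3)^4. The eigenvalues (with algebraic multiplicities) are λ = -3 with multiplicity 4.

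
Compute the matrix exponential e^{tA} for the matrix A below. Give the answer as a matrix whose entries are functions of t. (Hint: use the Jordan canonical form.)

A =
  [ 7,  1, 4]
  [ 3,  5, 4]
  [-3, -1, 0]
e^{tA} =
  [3*t*exp(4*t) + exp(4*t), t*exp(4*t), 4*t*exp(4*t)]
  [3*t*exp(4*t), t*exp(4*t) + exp(4*t), 4*t*exp(4*t)]
  [-3*t*exp(4*t), -t*exp(4*t), -4*t*exp(4*t) + exp(4*t)]

Strategy: write A = P · J · P⁻¹ where J is a Jordan canonical form, so e^{tA} = P · e^{tJ} · P⁻¹, and e^{tJ} can be computed block-by-block.

A has Jordan form
J =
  [4, 1, 0]
  [0, 4, 0]
  [0, 0, 4]
(up to reordering of blocks).

Per-block formulas:
  For a 1×1 block at λ = 4: exp(t · [4]) = [e^(4t)].
  For a 2×2 Jordan block J_2(4): exp(t · J_2(4)) = e^(4t)·(I + t·N), where N is the 2×2 nilpotent shift.

After assembling e^{tJ} and conjugating by P, we get:

e^{tA} =
  [3*t*exp(4*t) + exp(4*t), t*exp(4*t), 4*t*exp(4*t)]
  [3*t*exp(4*t), t*exp(4*t) + exp(4*t), 4*t*exp(4*t)]
  [-3*t*exp(4*t), -t*exp(4*t), -4*t*exp(4*t) + exp(4*t)]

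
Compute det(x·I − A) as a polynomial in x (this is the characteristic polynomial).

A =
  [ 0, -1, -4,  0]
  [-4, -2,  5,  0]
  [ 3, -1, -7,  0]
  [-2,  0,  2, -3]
x^4 + 12*x^3 + 54*x^2 + 108*x + 81

Expanding det(x·I − A) (e.g. by cofactor expansion or by noting that A is similar to its Jordan form J, which has the same characteristic polynomial as A) gives
  χ_A(x) = x^4 + 12*x^3 + 54*x^2 + 108*x + 81
which factors as (x + 3)^4. The eigenvalues (with algebraic multiplicities) are λ = -3 with multiplicity 4.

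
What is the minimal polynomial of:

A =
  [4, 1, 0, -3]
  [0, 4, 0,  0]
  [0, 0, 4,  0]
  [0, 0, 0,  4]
x^2 - 8*x + 16

The characteristic polynomial is χ_A(x) = (x - 4)^4, so the eigenvalues are known. The minimal polynomial is
  m_A(x) = Π_λ (x − λ)^{k_λ}
where k_λ is the size of the *largest* Jordan block for λ (equivalently, the smallest k with (A − λI)^k v = 0 for every generalised eigenvector v of λ).

  λ = 4: largest Jordan block has size 2, contributing (x − 4)^2

So m_A(x) = (x - 4)^2 = x^2 - 8*x + 16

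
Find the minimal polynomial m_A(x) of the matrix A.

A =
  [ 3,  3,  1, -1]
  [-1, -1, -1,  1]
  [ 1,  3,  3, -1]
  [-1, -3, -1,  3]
x^2 - 4*x + 4

The characteristic polynomial is χ_A(x) = (x - 2)^4, so the eigenvalues are known. The minimal polynomial is
  m_A(x) = Π_λ (x − λ)^{k_λ}
where k_λ is the size of the *largest* Jordan block for λ (equivalently, the smallest k with (A − λI)^k v = 0 for every generalised eigenvector v of λ).

  λ = 2: largest Jordan block has size 2, contributing (x − 2)^2

So m_A(x) = (x - 2)^2 = x^2 - 4*x + 4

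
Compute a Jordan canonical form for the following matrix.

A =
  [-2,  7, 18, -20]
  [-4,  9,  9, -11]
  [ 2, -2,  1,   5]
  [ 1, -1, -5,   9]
J_1(2) ⊕ J_3(5)

The characteristic polynomial is
  det(x·I − A) = x^4 - 17*x^3 + 105*x^2 - 275*x + 250 = (x - 5)^3*(x - 2)

Eigenvalues and multiplicities (the geometric multiplicity of λ is n − rank(A − λI), which equals the number of Jordan blocks for λ):
  λ = 2: algebraic multiplicity = 1, geometric multiplicity = 1
  λ = 5: algebraic multiplicity = 3, geometric multiplicity = 1

Determining the block sizes for each eigenvalue:
  λ = 2: one block (gm = 1), so the single block has size am = 1 → block sizes [1]
  λ = 5: one block (gm = 1), so the single block has size am = 3 → block sizes [3]

Assembling the blocks gives a Jordan form
J =
  [2, 0, 0, 0]
  [0, 5, 1, 0]
  [0, 0, 5, 1]
  [0, 0, 0, 5]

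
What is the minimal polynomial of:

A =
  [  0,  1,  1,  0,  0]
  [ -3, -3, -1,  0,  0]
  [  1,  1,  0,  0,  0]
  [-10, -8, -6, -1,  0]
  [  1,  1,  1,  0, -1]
x^3 + 3*x^2 + 3*x + 1

The characteristic polynomial is χ_A(x) = (x + 1)^5, so the eigenvalues are known. The minimal polynomial is
  m_A(x) = Π_λ (x − λ)^{k_λ}
where k_λ is the size of the *largest* Jordan block for λ (equivalently, the smallest k with (A − λI)^k v = 0 for every generalised eigenvector v of λ).

  λ = -1: largest Jordan block has size 3, contributing (x + 1)^3

So m_A(x) = (x + 1)^3 = x^3 + 3*x^2 + 3*x + 1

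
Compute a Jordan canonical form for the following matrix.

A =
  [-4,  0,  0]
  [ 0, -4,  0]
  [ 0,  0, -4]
J_1(-4) ⊕ J_1(-4) ⊕ J_1(-4)

The characteristic polynomial is
  det(x·I − A) = x^3 + 12*x^2 + 48*x + 64 = (x + 4)^3

Eigenvalues and multiplicities (the geometric multiplicity of λ is n − rank(A − λI), which equals the number of Jordan blocks for λ):
  λ = -4: algebraic multiplicity = 3, geometric multiplicity = 3

Determining the block sizes for each eigenvalue:
  λ = -4: gm = am = 3, so every block has size 1 → block sizes [1, 1, 1]

Assembling the blocks gives a Jordan form
J =
  [-4,  0,  0]
  [ 0, -4,  0]
  [ 0,  0, -4]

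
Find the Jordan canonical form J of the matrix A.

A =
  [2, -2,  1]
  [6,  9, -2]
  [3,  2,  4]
J_2(5) ⊕ J_1(5)

The characteristic polynomial is
  det(x·I − A) = x^3 - 15*x^2 + 75*x - 125 = (x - 5)^3

Eigenvalues and multiplicities (the geometric multiplicity of λ is n − rank(A − λI), which equals the number of Jordan blocks for λ):
  λ = 5: algebraic multiplicity = 3, geometric multiplicity = 2

Determining the block sizes for each eigenvalue:
  λ = 5: 2 blocks summing to 3 forces exactly one block of size 2 and the rest size 1 → block sizes [2, 1]

Assembling the blocks gives a Jordan form
J =
  [5, 1, 0]
  [0, 5, 0]
  [0, 0, 5]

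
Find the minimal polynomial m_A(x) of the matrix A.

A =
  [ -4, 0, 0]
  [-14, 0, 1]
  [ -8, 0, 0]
x^3 + 4*x^2

The characteristic polynomial is χ_A(x) = x^2*(x + 4), so the eigenvalues are known. The minimal polynomial is
  m_A(x) = Π_λ (x − λ)^{k_λ}
where k_λ is the size of the *largest* Jordan block for λ (equivalently, the smallest k with (A − λI)^k v = 0 for every generalised eigenvector v of λ).

  λ = -4: largest Jordan block has size 1, contributing (x + 4)
  λ = 0: largest Jordan block has size 2, contributing (x − 0)^2

So m_A(x) = x^2*(x + 4) = x^3 + 4*x^2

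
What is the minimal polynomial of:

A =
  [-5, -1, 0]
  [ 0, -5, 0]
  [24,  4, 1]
x^3 + 9*x^2 + 15*x - 25

The characteristic polynomial is χ_A(x) = (x - 1)*(x + 5)^2, so the eigenvalues are known. The minimal polynomial is
  m_A(x) = Π_λ (x − λ)^{k_λ}
where k_λ is the size of the *largest* Jordan block for λ (equivalently, the smallest k with (A − λI)^k v = 0 for every generalised eigenvector v of λ).

  λ = -5: largest Jordan block has size 2, contributing (x + 5)^2
  λ = 1: largest Jordan block has size 1, contributing (x − 1)

So m_A(x) = (x - 1)*(x + 5)^2 = x^3 + 9*x^2 + 15*x - 25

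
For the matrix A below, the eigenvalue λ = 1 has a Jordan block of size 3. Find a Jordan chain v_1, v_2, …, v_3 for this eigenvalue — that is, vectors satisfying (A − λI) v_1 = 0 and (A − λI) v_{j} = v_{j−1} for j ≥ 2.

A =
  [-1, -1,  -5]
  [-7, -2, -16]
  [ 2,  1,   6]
A Jordan chain for λ = 1 of length 3:
v_1 = (1, 3, -1)ᵀ
v_2 = (-2, -7, 2)ᵀ
v_3 = (1, 0, 0)ᵀ

Let N = A − (1)·I. We want v_3 with N^3 v_3 = 0 but N^2 v_3 ≠ 0; then v_{j-1} := N · v_j for j = 3, …, 2.

Pick v_3 = (1, 0, 0)ᵀ.
Then v_2 = N · v_3 = (-2, -7, 2)ᵀ.
Then v_1 = N · v_2 = (1, 3, -1)ᵀ.

Sanity check: (A − (1)·I) v_1 = (0, 0, 0)ᵀ = 0. ✓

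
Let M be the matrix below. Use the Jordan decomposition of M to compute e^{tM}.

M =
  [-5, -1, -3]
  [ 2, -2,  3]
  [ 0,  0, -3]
e^{tM} =
  [-exp(-3*t) + 2*exp(-4*t), -exp(-3*t) + exp(-4*t), -3*exp(-3*t) + 3*exp(-4*t)]
  [2*exp(-3*t) - 2*exp(-4*t), 2*exp(-3*t) - exp(-4*t), 3*exp(-3*t) - 3*exp(-4*t)]
  [0, 0, exp(-3*t)]

Strategy: write M = P · J · P⁻¹ where J is a Jordan canonical form, so e^{tM} = P · e^{tJ} · P⁻¹, and e^{tJ} can be computed block-by-block.

M has Jordan form
J =
  [-4,  0,  0]
  [ 0, -3,  0]
  [ 0,  0, -3]
(up to reordering of blocks).

Per-block formulas:
  For a 1×1 block at λ = -3: exp(t · [-3]) = [e^(-3t)].
  For a 1×1 block at λ = -4: exp(t · [-4]) = [e^(-4t)].

After assembling e^{tJ} and conjugating by P, we get:

e^{tM} =
  [-exp(-3*t) + 2*exp(-4*t), -exp(-3*t) + exp(-4*t), -3*exp(-3*t) + 3*exp(-4*t)]
  [2*exp(-3*t) - 2*exp(-4*t), 2*exp(-3*t) - exp(-4*t), 3*exp(-3*t) - 3*exp(-4*t)]
  [0, 0, exp(-3*t)]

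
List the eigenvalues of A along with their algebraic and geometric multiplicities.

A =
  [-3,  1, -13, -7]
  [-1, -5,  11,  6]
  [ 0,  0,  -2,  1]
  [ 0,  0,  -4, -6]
λ = -4: alg = 4, geom = 2

Step 1 — factor the characteristic polynomial to read off the algebraic multiplicities:
  χ_A(x) = (x + 4)^4

Step 2 — compute geometric multiplicities via the rank-nullity identity g(λ) = n − rank(A − λI):
  rank(A − (-4)·I) = 2, so dim ker(A − (-4)·I) = n − 2 = 2

Summary:
  λ = -4: algebraic multiplicity = 4, geometric multiplicity = 2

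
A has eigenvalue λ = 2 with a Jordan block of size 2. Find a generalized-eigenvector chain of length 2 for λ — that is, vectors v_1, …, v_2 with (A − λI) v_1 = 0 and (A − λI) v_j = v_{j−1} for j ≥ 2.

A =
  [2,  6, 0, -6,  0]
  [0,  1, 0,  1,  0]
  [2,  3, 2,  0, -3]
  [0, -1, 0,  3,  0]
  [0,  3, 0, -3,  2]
A Jordan chain for λ = 2 of length 2:
v_1 = (0, 0, 2, 0, 0)ᵀ
v_2 = (1, 0, 0, 0, 0)ᵀ

Let N = A − (2)·I. We want v_2 with N^2 v_2 = 0 but N^1 v_2 ≠ 0; then v_{j-1} := N · v_j for j = 2, …, 2.

Pick v_2 = (1, 0, 0, 0, 0)ᵀ.
Then v_1 = N · v_2 = (0, 0, 2, 0, 0)ᵀ.

Sanity check: (A − (2)·I) v_1 = (0, 0, 0, 0, 0)ᵀ = 0. ✓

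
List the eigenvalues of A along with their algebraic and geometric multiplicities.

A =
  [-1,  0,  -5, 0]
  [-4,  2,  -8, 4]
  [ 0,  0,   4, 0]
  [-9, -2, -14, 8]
λ = -1: alg = 1, geom = 1; λ = 4: alg = 2, geom = 1; λ = 6: alg = 1, geom = 1

Step 1 — factor the characteristic polynomial to read off the algebraic multiplicities:
  χ_A(x) = (x - 6)*(x - 4)^2*(x + 1)

Step 2 — compute geometric multiplicities via the rank-nullity identity g(λ) = n − rank(A − λI):
  rank(A − (-1)·I) = 3, so dim ker(A − (-1)·I) = n − 3 = 1
  rank(A − (4)·I) = 3, so dim ker(A − (4)·I) = n − 3 = 1
  rank(A − (6)·I) = 3, so dim ker(A − (6)·I) = n − 3 = 1

Summary:
  λ = -1: algebraic multiplicity = 1, geometric multiplicity = 1
  λ = 4: algebraic multiplicity = 2, geometric multiplicity = 1
  λ = 6: algebraic multiplicity = 1, geometric multiplicity = 1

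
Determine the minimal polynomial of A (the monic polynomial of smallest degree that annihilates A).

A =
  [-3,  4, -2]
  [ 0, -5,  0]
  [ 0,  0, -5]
x^2 + 8*x + 15

The characteristic polynomial is χ_A(x) = (x + 3)*(x + 5)^2, so the eigenvalues are known. The minimal polynomial is
  m_A(x) = Π_λ (x − λ)^{k_λ}
where k_λ is the size of the *largest* Jordan block for λ (equivalently, the smallest k with (A − λI)^k v = 0 for every generalised eigenvector v of λ).

  λ = -5: largest Jordan block has size 1, contributing (x + 5)
  λ = -3: largest Jordan block has size 1, contributing (x + 3)

So m_A(x) = (x + 3)*(x + 5) = x^2 + 8*x + 15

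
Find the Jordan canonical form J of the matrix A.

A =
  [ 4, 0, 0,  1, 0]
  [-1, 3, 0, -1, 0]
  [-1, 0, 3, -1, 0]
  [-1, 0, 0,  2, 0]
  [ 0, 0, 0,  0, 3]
J_2(3) ⊕ J_1(3) ⊕ J_1(3) ⊕ J_1(3)

The characteristic polynomial is
  det(x·I − A) = x^5 - 15*x^4 + 90*x^3 - 270*x^2 + 405*x - 243 = (x - 3)^5

Eigenvalues and multiplicities (the geometric multiplicity of λ is n − rank(A − λI), which equals the number of Jordan blocks for λ):
  λ = 3: algebraic multiplicity = 5, geometric multiplicity = 4

Determining the block sizes for each eigenvalue:
  λ = 3: 4 blocks summing to 5 forces exactly one block of size 2 and the rest size 1 → block sizes [2, 1, 1, 1]

Assembling the blocks gives a Jordan form
J =
  [3, 1, 0, 0, 0]
  [0, 3, 0, 0, 0]
  [0, 0, 3, 0, 0]
  [0, 0, 0, 3, 0]
  [0, 0, 0, 0, 3]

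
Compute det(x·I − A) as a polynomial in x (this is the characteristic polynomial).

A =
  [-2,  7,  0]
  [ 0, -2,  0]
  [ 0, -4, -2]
x^3 + 6*x^2 + 12*x + 8

Expanding det(x·I − A) (e.g. by cofactor expansion or by noting that A is similar to its Jordan form J, which has the same characteristic polynomial as A) gives
  χ_A(x) = x^3 + 6*x^2 + 12*x + 8
which factors as (x + 2)^3. The eigenvalues (with algebraic multiplicities) are λ = -2 with multiplicity 3.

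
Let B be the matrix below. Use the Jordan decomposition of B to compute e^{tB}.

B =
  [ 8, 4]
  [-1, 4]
e^{tB} =
  [2*t*exp(6*t) + exp(6*t), 4*t*exp(6*t)]
  [-t*exp(6*t), -2*t*exp(6*t) + exp(6*t)]

Strategy: write B = P · J · P⁻¹ where J is a Jordan canonical form, so e^{tB} = P · e^{tJ} · P⁻¹, and e^{tJ} can be computed block-by-block.

B has Jordan form
J =
  [6, 1]
  [0, 6]
(up to reordering of blocks).

Per-block formulas:
  For a 2×2 Jordan block J_2(6): exp(t · J_2(6)) = e^(6t)·(I + t·N), where N is the 2×2 nilpotent shift.

After assembling e^{tJ} and conjugating by P, we get:

e^{tB} =
  [2*t*exp(6*t) + exp(6*t), 4*t*exp(6*t)]
  [-t*exp(6*t), -2*t*exp(6*t) + exp(6*t)]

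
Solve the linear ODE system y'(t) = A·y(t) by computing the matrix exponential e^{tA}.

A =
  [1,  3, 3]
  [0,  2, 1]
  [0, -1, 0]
e^{tA} =
  [exp(t), 3*t*exp(t), 3*t*exp(t)]
  [0, t*exp(t) + exp(t), t*exp(t)]
  [0, -t*exp(t), -t*exp(t) + exp(t)]

Strategy: write A = P · J · P⁻¹ where J is a Jordan canonical form, so e^{tA} = P · e^{tJ} · P⁻¹, and e^{tJ} can be computed block-by-block.

A has Jordan form
J =
  [1, 1, 0]
  [0, 1, 0]
  [0, 0, 1]
(up to reordering of blocks).

Per-block formulas:
  For a 2×2 Jordan block J_2(1): exp(t · J_2(1)) = e^(1t)·(I + t·N), where N is the 2×2 nilpotent shift.
  For a 1×1 block at λ = 1: exp(t · [1]) = [e^(1t)].

After assembling e^{tJ} and conjugating by P, we get:

e^{tA} =
  [exp(t), 3*t*exp(t), 3*t*exp(t)]
  [0, t*exp(t) + exp(t), t*exp(t)]
  [0, -t*exp(t), -t*exp(t) + exp(t)]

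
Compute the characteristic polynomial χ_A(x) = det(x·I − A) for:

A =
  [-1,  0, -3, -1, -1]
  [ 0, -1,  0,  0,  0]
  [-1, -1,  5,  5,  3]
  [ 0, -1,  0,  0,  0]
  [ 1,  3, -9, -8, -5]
x^5 + 2*x^4 + x^3

Expanding det(x·I − A) (e.g. by cofactor expansion or by noting that A is similar to its Jordan form J, which has the same characteristic polynomial as A) gives
  χ_A(x) = x^5 + 2*x^4 + x^3
which factors as x^3*(x + 1)^2. The eigenvalues (with algebraic multiplicities) are λ = -1 with multiplicity 2, λ = 0 with multiplicity 3.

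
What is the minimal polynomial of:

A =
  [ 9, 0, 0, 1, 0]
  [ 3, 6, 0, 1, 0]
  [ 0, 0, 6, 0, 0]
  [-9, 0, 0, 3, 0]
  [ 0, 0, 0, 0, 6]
x^2 - 12*x + 36

The characteristic polynomial is χ_A(x) = (x - 6)^5, so the eigenvalues are known. The minimal polynomial is
  m_A(x) = Π_λ (x − λ)^{k_λ}
where k_λ is the size of the *largest* Jordan block for λ (equivalently, the smallest k with (A − λI)^k v = 0 for every generalised eigenvector v of λ).

  λ = 6: largest Jordan block has size 2, contributing (x − 6)^2

So m_A(x) = (x - 6)^2 = x^2 - 12*x + 36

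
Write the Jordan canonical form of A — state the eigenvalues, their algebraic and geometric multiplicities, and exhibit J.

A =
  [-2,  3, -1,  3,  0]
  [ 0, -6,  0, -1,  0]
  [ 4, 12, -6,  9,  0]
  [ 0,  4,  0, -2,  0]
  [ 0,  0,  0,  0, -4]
J_2(-4) ⊕ J_2(-4) ⊕ J_1(-4)

The characteristic polynomial is
  det(x·I − A) = x^5 + 20*x^4 + 160*x^3 + 640*x^2 + 1280*x + 1024 = (x + 4)^5

Eigenvalues and multiplicities (the geometric multiplicity of λ is n − rank(A − λI), which equals the number of Jordan blocks for λ):
  λ = -4: algebraic multiplicity = 5, geometric multiplicity = 3

Determining the block sizes for each eigenvalue:
  λ = -4: with am = 5 and gm = 3, the partition is not yet determined (e.g. several partitions of 5 into 3 parts exist). Let N = A − (-4)·I. Computing rank(N^1) = 2, rank(N^2) = 0; the number of blocks of size ≥ j is rank(N^{j−1}) − rank(N^j), giving [3, 2]. So we have 2 block(s) of size 2, 1 block(s) of size 1 → block sizes [2, 2, 1]

Assembling the blocks gives a Jordan form
J =
  [-4,  1,  0,  0,  0]
  [ 0, -4,  0,  0,  0]
  [ 0,  0, -4,  1,  0]
  [ 0,  0,  0, -4,  0]
  [ 0,  0,  0,  0, -4]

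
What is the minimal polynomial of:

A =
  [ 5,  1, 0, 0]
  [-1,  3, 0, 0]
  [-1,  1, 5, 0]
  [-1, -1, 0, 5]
x^3 - 13*x^2 + 56*x - 80

The characteristic polynomial is χ_A(x) = (x - 5)^2*(x - 4)^2, so the eigenvalues are known. The minimal polynomial is
  m_A(x) = Π_λ (x − λ)^{k_λ}
where k_λ is the size of the *largest* Jordan block for λ (equivalently, the smallest k with (A − λI)^k v = 0 for every generalised eigenvector v of λ).

  λ = 4: largest Jordan block has size 2, contributing (x − 4)^2
  λ = 5: largest Jordan block has size 1, contributing (x − 5)

So m_A(x) = (x - 5)*(x - 4)^2 = x^3 - 13*x^2 + 56*x - 80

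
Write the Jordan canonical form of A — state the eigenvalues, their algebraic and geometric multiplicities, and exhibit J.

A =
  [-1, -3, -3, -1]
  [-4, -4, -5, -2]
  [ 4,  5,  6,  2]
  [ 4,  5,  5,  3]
J_3(1) ⊕ J_1(1)

The characteristic polynomial is
  det(x·I − A) = x^4 - 4*x^3 + 6*x^2 - 4*x + 1 = (x - 1)^4

Eigenvalues and multiplicities (the geometric multiplicity of λ is n − rank(A − λI), which equals the number of Jordan blocks for λ):
  λ = 1: algebraic multiplicity = 4, geometric multiplicity = 2

Determining the block sizes for each eigenvalue:
  λ = 1: with am = 4 and gm = 2, the partition is not yet determined (e.g. several partitions of 4 into 2 parts exist). Let N = A − (1)·I. Computing rank(N^1) = 2, rank(N^2) = 1, rank(N^3) = 0; the number of blocks of size ≥ j is rank(N^{j−1}) − rank(N^j), giving [2, 1, 1]. So we have 1 block(s) of size 3, 1 block(s) of size 1 → block sizes [3, 1]

Assembling the blocks gives a Jordan form
J =
  [1, 1, 0, 0]
  [0, 1, 1, 0]
  [0, 0, 1, 0]
  [0, 0, 0, 1]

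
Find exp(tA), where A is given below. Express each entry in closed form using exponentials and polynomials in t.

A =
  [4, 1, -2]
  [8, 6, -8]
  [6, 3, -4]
e^{tA} =
  [2*t*exp(2*t) + exp(2*t), t*exp(2*t), -2*t*exp(2*t)]
  [8*t*exp(2*t), 4*t*exp(2*t) + exp(2*t), -8*t*exp(2*t)]
  [6*t*exp(2*t), 3*t*exp(2*t), -6*t*exp(2*t) + exp(2*t)]

Strategy: write A = P · J · P⁻¹ where J is a Jordan canonical form, so e^{tA} = P · e^{tJ} · P⁻¹, and e^{tJ} can be computed block-by-block.

A has Jordan form
J =
  [2, 1, 0]
  [0, 2, 0]
  [0, 0, 2]
(up to reordering of blocks).

Per-block formulas:
  For a 2×2 Jordan block J_2(2): exp(t · J_2(2)) = e^(2t)·(I + t·N), where N is the 2×2 nilpotent shift.
  For a 1×1 block at λ = 2: exp(t · [2]) = [e^(2t)].

After assembling e^{tJ} and conjugating by P, we get:

e^{tA} =
  [2*t*exp(2*t) + exp(2*t), t*exp(2*t), -2*t*exp(2*t)]
  [8*t*exp(2*t), 4*t*exp(2*t) + exp(2*t), -8*t*exp(2*t)]
  [6*t*exp(2*t), 3*t*exp(2*t), -6*t*exp(2*t) + exp(2*t)]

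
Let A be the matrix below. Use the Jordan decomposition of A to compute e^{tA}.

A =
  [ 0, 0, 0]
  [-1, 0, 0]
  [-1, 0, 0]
e^{tA} =
  [1, 0, 0]
  [-t, 1, 0]
  [-t, 0, 1]

Strategy: write A = P · J · P⁻¹ where J is a Jordan canonical form, so e^{tA} = P · e^{tJ} · P⁻¹, and e^{tJ} can be computed block-by-block.

A has Jordan form
J =
  [0, 1, 0]
  [0, 0, 0]
  [0, 0, 0]
(up to reordering of blocks).

Per-block formulas:
  For a 1×1 block at λ = 0: exp(t · [0]) = [e^(0t)].
  For a 2×2 Jordan block J_2(0): exp(t · J_2(0)) = e^(0t)·(I + t·N), where N is the 2×2 nilpotent shift.

After assembling e^{tJ} and conjugating by P, we get:

e^{tA} =
  [1, 0, 0]
  [-t, 1, 0]
  [-t, 0, 1]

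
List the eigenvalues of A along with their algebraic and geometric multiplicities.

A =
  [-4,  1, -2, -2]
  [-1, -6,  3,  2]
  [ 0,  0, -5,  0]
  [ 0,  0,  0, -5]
λ = -5: alg = 4, geom = 2

Step 1 — factor the characteristic polynomial to read off the algebraic multiplicities:
  χ_A(x) = (x + 5)^4

Step 2 — compute geometric multiplicities via the rank-nullity identity g(λ) = n − rank(A − λI):
  rank(A − (-5)·I) = 2, so dim ker(A − (-5)·I) = n − 2 = 2

Summary:
  λ = -5: algebraic multiplicity = 4, geometric multiplicity = 2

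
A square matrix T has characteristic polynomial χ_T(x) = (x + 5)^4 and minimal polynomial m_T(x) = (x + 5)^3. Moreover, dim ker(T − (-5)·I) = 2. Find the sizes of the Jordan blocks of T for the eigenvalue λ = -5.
Block sizes for λ = -5: [3, 1]

Step 1 — from the characteristic polynomial, algebraic multiplicity of λ = -5 is 4. From dim ker(T − (-5)·I) = 2, there are exactly 2 Jordan blocks for λ = -5.
Step 2 — from the minimal polynomial, the factor (x + 5)^3 tells us the largest block for λ = -5 has size 3.
Step 3 — with total size 4, 2 blocks, and largest block 3, the block sizes (in nonincreasing order) are [3, 1].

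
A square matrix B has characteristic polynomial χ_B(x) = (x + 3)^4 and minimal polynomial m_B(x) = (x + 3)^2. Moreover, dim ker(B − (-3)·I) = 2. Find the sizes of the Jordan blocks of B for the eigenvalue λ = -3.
Block sizes for λ = -3: [2, 2]

Step 1 — from the characteristic polynomial, algebraic multiplicity of λ = -3 is 4. From dim ker(B − (-3)·I) = 2, there are exactly 2 Jordan blocks for λ = -3.
Step 2 — from the minimal polynomial, the factor (x + 3)^2 tells us the largest block for λ = -3 has size 2.
Step 3 — with total size 4, 2 blocks, and largest block 2, the block sizes (in nonincreasing order) are [2, 2].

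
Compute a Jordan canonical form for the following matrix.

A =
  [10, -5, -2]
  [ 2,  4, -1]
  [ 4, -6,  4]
J_3(6)

The characteristic polynomial is
  det(x·I − A) = x^3 - 18*x^2 + 108*x - 216 = (x - 6)^3

Eigenvalues and multiplicities (the geometric multiplicity of λ is n − rank(A − λI), which equals the number of Jordan blocks for λ):
  λ = 6: algebraic multiplicity = 3, geometric multiplicity = 1

Determining the block sizes for each eigenvalue:
  λ = 6: one block (gm = 1), so the single block has size am = 3 → block sizes [3]

Assembling the blocks gives a Jordan form
J =
  [6, 1, 0]
  [0, 6, 1]
  [0, 0, 6]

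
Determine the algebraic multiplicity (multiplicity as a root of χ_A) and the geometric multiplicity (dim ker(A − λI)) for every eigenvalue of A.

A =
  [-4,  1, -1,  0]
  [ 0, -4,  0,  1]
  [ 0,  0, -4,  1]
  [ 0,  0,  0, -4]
λ = -4: alg = 4, geom = 2

Step 1 — factor the characteristic polynomial to read off the algebraic multiplicities:
  χ_A(x) = (x + 4)^4

Step 2 — compute geometric multiplicities via the rank-nullity identity g(λ) = n − rank(A − λI):
  rank(A − (-4)·I) = 2, so dim ker(A − (-4)·I) = n − 2 = 2

Summary:
  λ = -4: algebraic multiplicity = 4, geometric multiplicity = 2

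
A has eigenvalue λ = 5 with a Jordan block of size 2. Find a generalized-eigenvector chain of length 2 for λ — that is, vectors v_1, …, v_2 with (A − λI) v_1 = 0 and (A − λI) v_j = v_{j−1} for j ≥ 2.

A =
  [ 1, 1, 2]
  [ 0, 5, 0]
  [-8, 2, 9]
A Jordan chain for λ = 5 of length 2:
v_1 = (-4, 0, -8)ᵀ
v_2 = (1, 0, 0)ᵀ

Let N = A − (5)·I. We want v_2 with N^2 v_2 = 0 but N^1 v_2 ≠ 0; then v_{j-1} := N · v_j for j = 2, …, 2.

Pick v_2 = (1, 0, 0)ᵀ.
Then v_1 = N · v_2 = (-4, 0, -8)ᵀ.

Sanity check: (A − (5)·I) v_1 = (0, 0, 0)ᵀ = 0. ✓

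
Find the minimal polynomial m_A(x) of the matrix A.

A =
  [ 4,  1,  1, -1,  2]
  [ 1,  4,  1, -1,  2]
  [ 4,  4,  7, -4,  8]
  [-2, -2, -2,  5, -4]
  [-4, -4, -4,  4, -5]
x^2 - 6*x + 9

The characteristic polynomial is χ_A(x) = (x - 3)^5, so the eigenvalues are known. The minimal polynomial is
  m_A(x) = Π_λ (x − λ)^{k_λ}
where k_λ is the size of the *largest* Jordan block for λ (equivalently, the smallest k with (A − λI)^k v = 0 for every generalised eigenvector v of λ).

  λ = 3: largest Jordan block has size 2, contributing (x − 3)^2

So m_A(x) = (x - 3)^2 = x^2 - 6*x + 9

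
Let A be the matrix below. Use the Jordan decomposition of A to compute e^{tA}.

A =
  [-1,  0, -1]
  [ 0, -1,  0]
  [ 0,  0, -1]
e^{tA} =
  [exp(-t), 0, -t*exp(-t)]
  [0, exp(-t), 0]
  [0, 0, exp(-t)]

Strategy: write A = P · J · P⁻¹ where J is a Jordan canonical form, so e^{tA} = P · e^{tJ} · P⁻¹, and e^{tJ} can be computed block-by-block.

A has Jordan form
J =
  [-1,  1,  0]
  [ 0, -1,  0]
  [ 0,  0, -1]
(up to reordering of blocks).

Per-block formulas:
  For a 1×1 block at λ = -1: exp(t · [-1]) = [e^(-1t)].
  For a 2×2 Jordan block J_2(-1): exp(t · J_2(-1)) = e^(-1t)·(I + t·N), where N is the 2×2 nilpotent shift.

After assembling e^{tJ} and conjugating by P, we get:

e^{tA} =
  [exp(-t), 0, -t*exp(-t)]
  [0, exp(-t), 0]
  [0, 0, exp(-t)]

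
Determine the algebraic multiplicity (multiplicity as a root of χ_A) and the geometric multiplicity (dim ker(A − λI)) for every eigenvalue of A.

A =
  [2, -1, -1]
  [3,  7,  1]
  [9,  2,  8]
λ = 5: alg = 1, geom = 1; λ = 6: alg = 2, geom = 1

Step 1 — factor the characteristic polynomial to read off the algebraic multiplicities:
  χ_A(x) = (x - 6)^2*(x - 5)

Step 2 — compute geometric multiplicities via the rank-nullity identity g(λ) = n − rank(A − λI):
  rank(A − (5)·I) = 2, so dim ker(A − (5)·I) = n − 2 = 1
  rank(A − (6)·I) = 2, so dim ker(A − (6)·I) = n − 2 = 1

Summary:
  λ = 5: algebraic multiplicity = 1, geometric multiplicity = 1
  λ = 6: algebraic multiplicity = 2, geometric multiplicity = 1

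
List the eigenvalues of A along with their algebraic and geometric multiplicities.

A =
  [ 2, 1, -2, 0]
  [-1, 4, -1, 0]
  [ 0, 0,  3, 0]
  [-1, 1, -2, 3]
λ = 3: alg = 4, geom = 2

Step 1 — factor the characteristic polynomial to read off the algebraic multiplicities:
  χ_A(x) = (x - 3)^4

Step 2 — compute geometric multiplicities via the rank-nullity identity g(λ) = n − rank(A − λI):
  rank(A − (3)·I) = 2, so dim ker(A − (3)·I) = n − 2 = 2

Summary:
  λ = 3: algebraic multiplicity = 4, geometric multiplicity = 2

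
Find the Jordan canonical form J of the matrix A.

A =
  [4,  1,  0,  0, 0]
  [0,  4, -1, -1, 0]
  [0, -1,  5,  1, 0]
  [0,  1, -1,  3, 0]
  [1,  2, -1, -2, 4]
J_3(4) ⊕ J_2(4)

The characteristic polynomial is
  det(x·I − A) = x^5 - 20*x^4 + 160*x^3 - 640*x^2 + 1280*x - 1024 = (x - 4)^5

Eigenvalues and multiplicities (the geometric multiplicity of λ is n − rank(A − λI), which equals the number of Jordan blocks for λ):
  λ = 4: algebraic multiplicity = 5, geometric multiplicity = 2

Determining the block sizes for each eigenvalue:
  λ = 4: with am = 5 and gm = 2, the partition is not yet determined (e.g. several partitions of 5 into 2 parts exist). Let N = A − (4)·I. Computing rank(N^1) = 3, rank(N^2) = 1, rank(N^3) = 0; the number of blocks of size ≥ j is rank(N^{j−1}) − rank(N^j), giving [2, 2, 1]. So we have 1 block(s) of size 3, 1 block(s) of size 2 → block sizes [3, 2]

Assembling the blocks gives a Jordan form
J =
  [4, 1, 0, 0, 0]
  [0, 4, 1, 0, 0]
  [0, 0, 4, 0, 0]
  [0, 0, 0, 4, 1]
  [0, 0, 0, 0, 4]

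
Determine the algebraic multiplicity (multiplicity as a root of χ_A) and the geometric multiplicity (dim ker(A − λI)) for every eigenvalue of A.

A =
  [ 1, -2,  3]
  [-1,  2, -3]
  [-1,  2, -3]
λ = 0: alg = 3, geom = 2

Step 1 — factor the characteristic polynomial to read off the algebraic multiplicities:
  χ_A(x) = x^3

Step 2 — compute geometric multiplicities via the rank-nullity identity g(λ) = n − rank(A − λI):
  rank(A − (0)·I) = 1, so dim ker(A − (0)·I) = n − 1 = 2

Summary:
  λ = 0: algebraic multiplicity = 3, geometric multiplicity = 2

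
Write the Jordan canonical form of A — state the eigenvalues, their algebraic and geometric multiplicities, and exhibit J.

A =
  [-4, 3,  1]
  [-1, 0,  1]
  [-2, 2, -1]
J_1(-3) ⊕ J_2(-1)

The characteristic polynomial is
  det(x·I − A) = x^3 + 5*x^2 + 7*x + 3 = (x + 1)^2*(x + 3)

Eigenvalues and multiplicities (the geometric multiplicity of λ is n − rank(A − λI), which equals the number of Jordan blocks for λ):
  λ = -3: algebraic multiplicity = 1, geometric multiplicity = 1
  λ = -1: algebraic multiplicity = 2, geometric multiplicity = 1

Determining the block sizes for each eigenvalue:
  λ = -3: one block (gm = 1), so the single block has size am = 1 → block sizes [1]
  λ = -1: one block (gm = 1), so the single block has size am = 2 → block sizes [2]

Assembling the blocks gives a Jordan form
J =
  [-3,  0,  0]
  [ 0, -1,  1]
  [ 0,  0, -1]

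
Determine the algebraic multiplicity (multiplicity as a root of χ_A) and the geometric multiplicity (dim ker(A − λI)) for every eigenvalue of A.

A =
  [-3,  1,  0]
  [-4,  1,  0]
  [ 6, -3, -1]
λ = -1: alg = 3, geom = 2

Step 1 — factor the characteristic polynomial to read off the algebraic multiplicities:
  χ_A(x) = (x + 1)^3

Step 2 — compute geometric multiplicities via the rank-nullity identity g(λ) = n − rank(A − λI):
  rank(A − (-1)·I) = 1, so dim ker(A − (-1)·I) = n − 1 = 2

Summary:
  λ = -1: algebraic multiplicity = 3, geometric multiplicity = 2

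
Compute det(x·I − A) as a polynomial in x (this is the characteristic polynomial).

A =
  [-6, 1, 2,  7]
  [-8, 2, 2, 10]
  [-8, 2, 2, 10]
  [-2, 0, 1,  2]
x^4

Expanding det(x·I − A) (e.g. by cofactor expansion or by noting that A is similar to its Jordan form J, which has the same characteristic polynomial as A) gives
  χ_A(x) = x^4
which factors as x^4. The eigenvalues (with algebraic multiplicities) are λ = 0 with multiplicity 4.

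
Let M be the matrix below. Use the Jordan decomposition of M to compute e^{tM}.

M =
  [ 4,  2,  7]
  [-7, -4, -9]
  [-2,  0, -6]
e^{tM} =
  [4*t^2*exp(-2*t) + 6*t*exp(-2*t) + exp(-2*t), 4*t^2*exp(-2*t) + 2*t*exp(-2*t), -2*t^2*exp(-2*t) + 7*t*exp(-2*t)]
  [-5*t^2*exp(-2*t) - 7*t*exp(-2*t), -5*t^2*exp(-2*t) - 2*t*exp(-2*t) + exp(-2*t), 5*t^2*exp(-2*t)/2 - 9*t*exp(-2*t)]
  [-2*t^2*exp(-2*t) - 2*t*exp(-2*t), -2*t^2*exp(-2*t), t^2*exp(-2*t) - 4*t*exp(-2*t) + exp(-2*t)]

Strategy: write M = P · J · P⁻¹ where J is a Jordan canonical form, so e^{tM} = P · e^{tJ} · P⁻¹, and e^{tJ} can be computed block-by-block.

M has Jordan form
J =
  [-2,  1,  0]
  [ 0, -2,  1]
  [ 0,  0, -2]
(up to reordering of blocks).

Per-block formulas:
  For a 3×3 Jordan block J_3(-2): exp(t · J_3(-2)) = e^(-2t)·(I + t·N + (t^2/2)·N^2), where N is the 3×3 nilpotent shift.

After assembling e^{tJ} and conjugating by P, we get:

e^{tM} =
  [4*t^2*exp(-2*t) + 6*t*exp(-2*t) + exp(-2*t), 4*t^2*exp(-2*t) + 2*t*exp(-2*t), -2*t^2*exp(-2*t) + 7*t*exp(-2*t)]
  [-5*t^2*exp(-2*t) - 7*t*exp(-2*t), -5*t^2*exp(-2*t) - 2*t*exp(-2*t) + exp(-2*t), 5*t^2*exp(-2*t)/2 - 9*t*exp(-2*t)]
  [-2*t^2*exp(-2*t) - 2*t*exp(-2*t), -2*t^2*exp(-2*t), t^2*exp(-2*t) - 4*t*exp(-2*t) + exp(-2*t)]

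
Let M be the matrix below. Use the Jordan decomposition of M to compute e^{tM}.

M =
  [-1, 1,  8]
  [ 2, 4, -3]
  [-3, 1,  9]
e^{tM} =
  [3*t^2*exp(4*t)/2 - 5*t*exp(4*t) + exp(4*t), 3*t^2*exp(4*t)/2 + t*exp(4*t), -3*t^2*exp(4*t)/2 + 8*t*exp(4*t)]
  [-t^2*exp(4*t)/2 + 2*t*exp(4*t), -t^2*exp(4*t)/2 + exp(4*t), t^2*exp(4*t)/2 - 3*t*exp(4*t)]
  [t^2*exp(4*t) - 3*t*exp(4*t), t^2*exp(4*t) + t*exp(4*t), -t^2*exp(4*t) + 5*t*exp(4*t) + exp(4*t)]

Strategy: write M = P · J · P⁻¹ where J is a Jordan canonical form, so e^{tM} = P · e^{tJ} · P⁻¹, and e^{tJ} can be computed block-by-block.

M has Jordan form
J =
  [4, 1, 0]
  [0, 4, 1]
  [0, 0, 4]
(up to reordering of blocks).

Per-block formulas:
  For a 3×3 Jordan block J_3(4): exp(t · J_3(4)) = e^(4t)·(I + t·N + (t^2/2)·N^2), where N is the 3×3 nilpotent shift.

After assembling e^{tJ} and conjugating by P, we get:

e^{tM} =
  [3*t^2*exp(4*t)/2 - 5*t*exp(4*t) + exp(4*t), 3*t^2*exp(4*t)/2 + t*exp(4*t), -3*t^2*exp(4*t)/2 + 8*t*exp(4*t)]
  [-t^2*exp(4*t)/2 + 2*t*exp(4*t), -t^2*exp(4*t)/2 + exp(4*t), t^2*exp(4*t)/2 - 3*t*exp(4*t)]
  [t^2*exp(4*t) - 3*t*exp(4*t), t^2*exp(4*t) + t*exp(4*t), -t^2*exp(4*t) + 5*t*exp(4*t) + exp(4*t)]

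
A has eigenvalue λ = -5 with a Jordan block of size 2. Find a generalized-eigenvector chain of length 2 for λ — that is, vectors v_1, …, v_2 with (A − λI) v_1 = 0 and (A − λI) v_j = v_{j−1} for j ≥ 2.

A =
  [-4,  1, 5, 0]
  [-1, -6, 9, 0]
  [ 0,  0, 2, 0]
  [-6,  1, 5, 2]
A Jordan chain for λ = -5 of length 2:
v_1 = (1, -1, 0, 1)ᵀ
v_2 = (0, 1, 0, 0)ᵀ

Let N = A − (-5)·I. We want v_2 with N^2 v_2 = 0 but N^1 v_2 ≠ 0; then v_{j-1} := N · v_j for j = 2, …, 2.

Pick v_2 = (0, 1, 0, 0)ᵀ.
Then v_1 = N · v_2 = (1, -1, 0, 1)ᵀ.

Sanity check: (A − (-5)·I) v_1 = (0, 0, 0, 0)ᵀ = 0. ✓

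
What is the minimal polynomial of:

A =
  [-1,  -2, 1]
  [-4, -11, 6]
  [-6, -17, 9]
x^3 + 3*x^2 + 3*x + 1

The characteristic polynomial is χ_A(x) = (x + 1)^3, so the eigenvalues are known. The minimal polynomial is
  m_A(x) = Π_λ (x − λ)^{k_λ}
where k_λ is the size of the *largest* Jordan block for λ (equivalently, the smallest k with (A − λI)^k v = 0 for every generalised eigenvector v of λ).

  λ = -1: largest Jordan block has size 3, contributing (x + 1)^3

So m_A(x) = (x + 1)^3 = x^3 + 3*x^2 + 3*x + 1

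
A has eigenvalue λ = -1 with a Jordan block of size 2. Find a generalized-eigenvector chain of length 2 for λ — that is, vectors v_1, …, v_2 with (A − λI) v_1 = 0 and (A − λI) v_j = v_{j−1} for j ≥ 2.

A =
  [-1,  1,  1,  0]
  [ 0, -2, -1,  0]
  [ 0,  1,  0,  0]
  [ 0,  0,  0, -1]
A Jordan chain for λ = -1 of length 2:
v_1 = (1, -1, 1, 0)ᵀ
v_2 = (0, 1, 0, 0)ᵀ

Let N = A − (-1)·I. We want v_2 with N^2 v_2 = 0 but N^1 v_2 ≠ 0; then v_{j-1} := N · v_j for j = 2, …, 2.

Pick v_2 = (0, 1, 0, 0)ᵀ.
Then v_1 = N · v_2 = (1, -1, 1, 0)ᵀ.

Sanity check: (A − (-1)·I) v_1 = (0, 0, 0, 0)ᵀ = 0. ✓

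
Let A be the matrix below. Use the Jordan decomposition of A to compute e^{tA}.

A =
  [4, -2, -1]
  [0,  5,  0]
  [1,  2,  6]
e^{tA} =
  [-t*exp(5*t) + exp(5*t), -2*t*exp(5*t), -t*exp(5*t)]
  [0, exp(5*t), 0]
  [t*exp(5*t), 2*t*exp(5*t), t*exp(5*t) + exp(5*t)]

Strategy: write A = P · J · P⁻¹ where J is a Jordan canonical form, so e^{tA} = P · e^{tJ} · P⁻¹, and e^{tJ} can be computed block-by-block.

A has Jordan form
J =
  [5, 1, 0]
  [0, 5, 0]
  [0, 0, 5]
(up to reordering of blocks).

Per-block formulas:
  For a 1×1 block at λ = 5: exp(t · [5]) = [e^(5t)].
  For a 2×2 Jordan block J_2(5): exp(t · J_2(5)) = e^(5t)·(I + t·N), where N is the 2×2 nilpotent shift.

After assembling e^{tJ} and conjugating by P, we get:

e^{tA} =
  [-t*exp(5*t) + exp(5*t), -2*t*exp(5*t), -t*exp(5*t)]
  [0, exp(5*t), 0]
  [t*exp(5*t), 2*t*exp(5*t), t*exp(5*t) + exp(5*t)]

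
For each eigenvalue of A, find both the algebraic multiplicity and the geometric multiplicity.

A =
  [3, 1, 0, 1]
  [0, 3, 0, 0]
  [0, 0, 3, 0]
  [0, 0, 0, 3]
λ = 3: alg = 4, geom = 3

Step 1 — factor the characteristic polynomial to read off the algebraic multiplicities:
  χ_A(x) = (x - 3)^4

Step 2 — compute geometric multiplicities via the rank-nullity identity g(λ) = n − rank(A − λI):
  rank(A − (3)·I) = 1, so dim ker(A − (3)·I) = n − 1 = 3

Summary:
  λ = 3: algebraic multiplicity = 4, geometric multiplicity = 3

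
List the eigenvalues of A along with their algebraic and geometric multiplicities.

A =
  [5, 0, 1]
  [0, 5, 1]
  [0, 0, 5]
λ = 5: alg = 3, geom = 2

Step 1 — factor the characteristic polynomial to read off the algebraic multiplicities:
  χ_A(x) = (x - 5)^3

Step 2 — compute geometric multiplicities via the rank-nullity identity g(λ) = n − rank(A − λI):
  rank(A − (5)·I) = 1, so dim ker(A − (5)·I) = n − 1 = 2

Summary:
  λ = 5: algebraic multiplicity = 3, geometric multiplicity = 2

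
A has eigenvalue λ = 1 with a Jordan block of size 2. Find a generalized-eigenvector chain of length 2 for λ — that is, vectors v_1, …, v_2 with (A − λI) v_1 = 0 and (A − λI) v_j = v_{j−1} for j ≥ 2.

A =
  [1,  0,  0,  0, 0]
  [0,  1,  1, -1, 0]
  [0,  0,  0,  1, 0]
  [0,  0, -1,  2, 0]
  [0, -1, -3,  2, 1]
A Jordan chain for λ = 1 of length 2:
v_1 = (0, 0, 0, 0, -1)ᵀ
v_2 = (0, 1, 0, 0, 0)ᵀ

Let N = A − (1)·I. We want v_2 with N^2 v_2 = 0 but N^1 v_2 ≠ 0; then v_{j-1} := N · v_j for j = 2, …, 2.

Pick v_2 = (0, 1, 0, 0, 0)ᵀ.
Then v_1 = N · v_2 = (0, 0, 0, 0, -1)ᵀ.

Sanity check: (A − (1)·I) v_1 = (0, 0, 0, 0, 0)ᵀ = 0. ✓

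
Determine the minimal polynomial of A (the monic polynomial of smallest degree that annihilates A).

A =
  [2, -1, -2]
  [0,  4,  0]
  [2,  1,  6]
x^2 - 8*x + 16

The characteristic polynomial is χ_A(x) = (x - 4)^3, so the eigenvalues are known. The minimal polynomial is
  m_A(x) = Π_λ (x − λ)^{k_λ}
where k_λ is the size of the *largest* Jordan block for λ (equivalently, the smallest k with (A − λI)^k v = 0 for every generalised eigenvector v of λ).

  λ = 4: largest Jordan block has size 2, contributing (x − 4)^2

So m_A(x) = (x - 4)^2 = x^2 - 8*x + 16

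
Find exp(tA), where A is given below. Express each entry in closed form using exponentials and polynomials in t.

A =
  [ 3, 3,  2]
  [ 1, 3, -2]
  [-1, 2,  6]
e^{tA} =
  [t^2*exp(4*t) - t*exp(4*t) + exp(4*t), -t^2*exp(4*t) + 3*t*exp(4*t), -2*t^2*exp(4*t) + 2*t*exp(4*t)]
  [t*exp(4*t), -t*exp(4*t) + exp(4*t), -2*t*exp(4*t)]
  [t^2*exp(4*t)/2 - t*exp(4*t), -t^2*exp(4*t)/2 + 2*t*exp(4*t), -t^2*exp(4*t) + 2*t*exp(4*t) + exp(4*t)]

Strategy: write A = P · J · P⁻¹ where J is a Jordan canonical form, so e^{tA} = P · e^{tJ} · P⁻¹, and e^{tJ} can be computed block-by-block.

A has Jordan form
J =
  [4, 1, 0]
  [0, 4, 1]
  [0, 0, 4]
(up to reordering of blocks).

Per-block formulas:
  For a 3×3 Jordan block J_3(4): exp(t · J_3(4)) = e^(4t)·(I + t·N + (t^2/2)·N^2), where N is the 3×3 nilpotent shift.

After assembling e^{tJ} and conjugating by P, we get:

e^{tA} =
  [t^2*exp(4*t) - t*exp(4*t) + exp(4*t), -t^2*exp(4*t) + 3*t*exp(4*t), -2*t^2*exp(4*t) + 2*t*exp(4*t)]
  [t*exp(4*t), -t*exp(4*t) + exp(4*t), -2*t*exp(4*t)]
  [t^2*exp(4*t)/2 - t*exp(4*t), -t^2*exp(4*t)/2 + 2*t*exp(4*t), -t^2*exp(4*t) + 2*t*exp(4*t) + exp(4*t)]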